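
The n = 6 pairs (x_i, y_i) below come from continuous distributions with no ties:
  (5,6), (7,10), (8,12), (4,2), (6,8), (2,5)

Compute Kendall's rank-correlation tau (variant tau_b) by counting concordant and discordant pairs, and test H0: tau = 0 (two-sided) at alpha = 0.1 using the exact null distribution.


Step 1: Enumerate the 15 unordered pairs (i,j) with i<j and classify each by sign(x_j-x_i) * sign(y_j-y_i).
  (1,2):dx=+2,dy=+4->C; (1,3):dx=+3,dy=+6->C; (1,4):dx=-1,dy=-4->C; (1,5):dx=+1,dy=+2->C
  (1,6):dx=-3,dy=-1->C; (2,3):dx=+1,dy=+2->C; (2,4):dx=-3,dy=-8->C; (2,5):dx=-1,dy=-2->C
  (2,6):dx=-5,dy=-5->C; (3,4):dx=-4,dy=-10->C; (3,5):dx=-2,dy=-4->C; (3,6):dx=-6,dy=-7->C
  (4,5):dx=+2,dy=+6->C; (4,6):dx=-2,dy=+3->D; (5,6):dx=-4,dy=-3->C
Step 2: C = 14, D = 1, total pairs = 15.
Step 3: tau = (C - D)/(n(n-1)/2) = (14 - 1)/15 = 0.866667.
Step 4: Exact two-sided p-value (enumerate n! = 720 permutations of y under H0): p = 0.016667.
Step 5: alpha = 0.1. reject H0.

tau_b = 0.8667 (C=14, D=1), p = 0.016667, reject H0.


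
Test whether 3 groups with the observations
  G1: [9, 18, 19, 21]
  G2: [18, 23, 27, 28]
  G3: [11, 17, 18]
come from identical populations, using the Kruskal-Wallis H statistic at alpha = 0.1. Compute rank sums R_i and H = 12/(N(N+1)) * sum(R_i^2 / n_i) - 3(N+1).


Step 1: Combine all N = 11 observations and assign midranks.
sorted (value, group, rank): (9,G1,1), (11,G3,2), (17,G3,3), (18,G1,5), (18,G2,5), (18,G3,5), (19,G1,7), (21,G1,8), (23,G2,9), (27,G2,10), (28,G2,11)
Step 2: Sum ranks within each group.
R_1 = 21 (n_1 = 4)
R_2 = 35 (n_2 = 4)
R_3 = 10 (n_3 = 3)
Step 3: H = 12/(N(N+1)) * sum(R_i^2/n_i) - 3(N+1)
     = 12/(11*12) * (21^2/4 + 35^2/4 + 10^2/3) - 3*12
     = 0.090909 * 449.833 - 36
     = 4.893939.
Step 4: Ties present; correction factor C = 1 - 24/(11^3 - 11) = 0.981818. Corrected H = 4.893939 / 0.981818 = 4.984568.
Step 5: Under H0, H ~ chi^2(2); p-value = 0.082721.
Step 6: alpha = 0.1. reject H0.

H = 4.9846, df = 2, p = 0.082721, reject H0.


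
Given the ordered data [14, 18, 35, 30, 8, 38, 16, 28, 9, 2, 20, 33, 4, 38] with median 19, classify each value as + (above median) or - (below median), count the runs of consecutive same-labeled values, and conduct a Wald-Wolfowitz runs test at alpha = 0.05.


Step 1: Compute median = 19; label A = above, B = below.
Labels in order: BBAABABABBAABA  (n_A = 7, n_B = 7)
Step 2: Count runs R = 10.
Step 3: Under H0 (random ordering), E[R] = 2*n_A*n_B/(n_A+n_B) + 1 = 2*7*7/14 + 1 = 8.0000.
        Var[R] = 2*n_A*n_B*(2*n_A*n_B - n_A - n_B) / ((n_A+n_B)^2 * (n_A+n_B-1)) = 8232/2548 = 3.2308.
        SD[R] = 1.7974.
Step 4: Continuity-corrected z = (R - 0.5 - E[R]) / SD[R] = (10 - 0.5 - 8.0000) / 1.7974 = 0.8345.
Step 5: Two-sided p-value via normal approximation = 2*(1 - Phi(|z|)) = 0.403986.
Step 6: alpha = 0.05. fail to reject H0.

R = 10, z = 0.8345, p = 0.403986, fail to reject H0.


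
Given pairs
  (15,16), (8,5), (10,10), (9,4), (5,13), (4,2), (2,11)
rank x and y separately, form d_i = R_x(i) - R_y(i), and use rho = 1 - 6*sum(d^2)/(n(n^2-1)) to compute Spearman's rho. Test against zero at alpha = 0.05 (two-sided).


Step 1: Rank x and y separately (midranks; no ties here).
rank(x): 15->7, 8->4, 10->6, 9->5, 5->3, 4->2, 2->1
rank(y): 16->7, 5->3, 10->4, 4->2, 13->6, 2->1, 11->5
Step 2: d_i = R_x(i) - R_y(i); compute d_i^2.
  (7-7)^2=0, (4-3)^2=1, (6-4)^2=4, (5-2)^2=9, (3-6)^2=9, (2-1)^2=1, (1-5)^2=16
sum(d^2) = 40.
Step 3: rho = 1 - 6*40 / (7*(7^2 - 1)) = 1 - 240/336 = 0.285714.
Step 4: Under H0, t = rho * sqrt((n-2)/(1-rho^2)) = 0.6667 ~ t(5).
Step 5: Two-sided p-value from the t-distribution with 5 df = 0.534509.
Step 6: alpha = 0.05. fail to reject H0.

rho = 0.2857, p = 0.534509, fail to reject H0 at alpha = 0.05.


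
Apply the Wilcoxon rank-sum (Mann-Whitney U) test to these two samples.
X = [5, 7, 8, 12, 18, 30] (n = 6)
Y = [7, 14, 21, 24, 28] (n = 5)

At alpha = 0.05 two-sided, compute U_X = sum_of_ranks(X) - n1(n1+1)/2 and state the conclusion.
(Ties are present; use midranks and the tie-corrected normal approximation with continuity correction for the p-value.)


Step 1: Combine and sort all 11 observations; assign midranks.
sorted (value, group): (5,X), (7,X), (7,Y), (8,X), (12,X), (14,Y), (18,X), (21,Y), (24,Y), (28,Y), (30,X)
ranks: 5->1, 7->2.5, 7->2.5, 8->4, 12->5, 14->6, 18->7, 21->8, 24->9, 28->10, 30->11
Step 2: Rank sum for X: R1 = 1 + 2.5 + 4 + 5 + 7 + 11 = 30.5.
Step 3: U_X = R1 - n1(n1+1)/2 = 30.5 - 6*7/2 = 30.5 - 21 = 9.5.
       U_Y = n1*n2 - U_X = 30 - 9.5 = 20.5.
Step 4: Ties are present, so use the tie-corrected normal approximation (with continuity correction) for the p-value.
Step 5: p-value = 0.360216; compare to alpha = 0.05. fail to reject H0.

U_X = 9.5, p = 0.360216, fail to reject H0 at alpha = 0.05.


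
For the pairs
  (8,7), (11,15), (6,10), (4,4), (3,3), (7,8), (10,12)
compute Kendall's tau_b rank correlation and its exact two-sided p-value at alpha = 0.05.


Step 1: Enumerate the 21 unordered pairs (i,j) with i<j and classify each by sign(x_j-x_i) * sign(y_j-y_i).
  (1,2):dx=+3,dy=+8->C; (1,3):dx=-2,dy=+3->D; (1,4):dx=-4,dy=-3->C; (1,5):dx=-5,dy=-4->C
  (1,6):dx=-1,dy=+1->D; (1,7):dx=+2,dy=+5->C; (2,3):dx=-5,dy=-5->C; (2,4):dx=-7,dy=-11->C
  (2,5):dx=-8,dy=-12->C; (2,6):dx=-4,dy=-7->C; (2,7):dx=-1,dy=-3->C; (3,4):dx=-2,dy=-6->C
  (3,5):dx=-3,dy=-7->C; (3,6):dx=+1,dy=-2->D; (3,7):dx=+4,dy=+2->C; (4,5):dx=-1,dy=-1->C
  (4,6):dx=+3,dy=+4->C; (4,7):dx=+6,dy=+8->C; (5,6):dx=+4,dy=+5->C; (5,7):dx=+7,dy=+9->C
  (6,7):dx=+3,dy=+4->C
Step 2: C = 18, D = 3, total pairs = 21.
Step 3: tau = (C - D)/(n(n-1)/2) = (18 - 3)/21 = 0.714286.
Step 4: Exact two-sided p-value (enumerate n! = 5040 permutations of y under H0): p = 0.030159.
Step 5: alpha = 0.05. reject H0.

tau_b = 0.7143 (C=18, D=3), p = 0.030159, reject H0.


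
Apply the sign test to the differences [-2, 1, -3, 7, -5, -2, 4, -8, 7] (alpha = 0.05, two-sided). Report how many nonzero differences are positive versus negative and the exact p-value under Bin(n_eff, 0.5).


Step 1: Discard zero differences. Original n = 9; n_eff = number of nonzero differences = 9.
Nonzero differences (with sign): -2, +1, -3, +7, -5, -2, +4, -8, +7
Step 2: Count signs: positive = 4, negative = 5.
Step 3: Under H0: P(positive) = 0.5, so the number of positives S ~ Bin(9, 0.5).
Step 4: Two-sided exact p-value = sum of Bin(9,0.5) probabilities at or below the observed probability = 1.000000.
Step 5: alpha = 0.05. fail to reject H0.

n_eff = 9, pos = 4, neg = 5, p = 1.000000, fail to reject H0.


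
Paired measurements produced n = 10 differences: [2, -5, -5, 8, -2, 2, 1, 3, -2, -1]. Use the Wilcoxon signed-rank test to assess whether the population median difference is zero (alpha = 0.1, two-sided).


Step 1: Drop any zero differences (none here) and take |d_i|.
|d| = [2, 5, 5, 8, 2, 2, 1, 3, 2, 1]
Step 2: Midrank |d_i| (ties get averaged ranks).
ranks: |2|->4.5, |5|->8.5, |5|->8.5, |8|->10, |2|->4.5, |2|->4.5, |1|->1.5, |3|->7, |2|->4.5, |1|->1.5
Step 3: Attach original signs; sum ranks with positive sign and with negative sign.
W+ = 4.5 + 10 + 4.5 + 1.5 + 7 = 27.5
W- = 8.5 + 8.5 + 4.5 + 4.5 + 1.5 = 27.5
(Check: W+ + W- = 55 should equal n(n+1)/2 = 55.)
Step 4: Test statistic W = min(W+, W-) = 27.5.
Step 5: Ties in |d|, so use the tie-corrected normal approximation.
        E[W] = n(n+1)/4 = 10*11/4 = 27.5.
        Tie groups: |d|=1 (t=2), |d|=2 (t=4), |d|=5 (t=2); sum(t^3 - t) = 72.
        Var[W] = n(n+1)(2n+1)/24 - sum(t^3-t)/48 = 2310/24 - 72/48 = 94.75.
        z = (W - E[W]) / sqrt(Var[W]) = (27.5 - 27.5) / 9.7340 = 0.0000.
        Two-sided p = 2*Phi(z) = 1.000000.
Step 6: alpha = 0.1. fail to reject H0.

W+ = 27.5, W- = 27.5, W = min = 27.5, p = 1.000000, fail to reject H0.


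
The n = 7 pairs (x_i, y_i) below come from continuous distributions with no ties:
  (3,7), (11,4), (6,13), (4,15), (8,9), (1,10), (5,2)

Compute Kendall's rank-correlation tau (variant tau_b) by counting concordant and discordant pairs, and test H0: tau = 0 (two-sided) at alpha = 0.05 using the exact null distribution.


Step 1: Enumerate the 21 unordered pairs (i,j) with i<j and classify each by sign(x_j-x_i) * sign(y_j-y_i).
  (1,2):dx=+8,dy=-3->D; (1,3):dx=+3,dy=+6->C; (1,4):dx=+1,dy=+8->C; (1,5):dx=+5,dy=+2->C
  (1,6):dx=-2,dy=+3->D; (1,7):dx=+2,dy=-5->D; (2,3):dx=-5,dy=+9->D; (2,4):dx=-7,dy=+11->D
  (2,5):dx=-3,dy=+5->D; (2,6):dx=-10,dy=+6->D; (2,7):dx=-6,dy=-2->C; (3,4):dx=-2,dy=+2->D
  (3,5):dx=+2,dy=-4->D; (3,6):dx=-5,dy=-3->C; (3,7):dx=-1,dy=-11->C; (4,5):dx=+4,dy=-6->D
  (4,6):dx=-3,dy=-5->C; (4,7):dx=+1,dy=-13->D; (5,6):dx=-7,dy=+1->D; (5,7):dx=-3,dy=-7->C
  (6,7):dx=+4,dy=-8->D
Step 2: C = 8, D = 13, total pairs = 21.
Step 3: tau = (C - D)/(n(n-1)/2) = (8 - 13)/21 = -0.238095.
Step 4: Exact two-sided p-value (enumerate n! = 5040 permutations of y under H0): p = 0.561905.
Step 5: alpha = 0.05. fail to reject H0.

tau_b = -0.2381 (C=8, D=13), p = 0.561905, fail to reject H0.


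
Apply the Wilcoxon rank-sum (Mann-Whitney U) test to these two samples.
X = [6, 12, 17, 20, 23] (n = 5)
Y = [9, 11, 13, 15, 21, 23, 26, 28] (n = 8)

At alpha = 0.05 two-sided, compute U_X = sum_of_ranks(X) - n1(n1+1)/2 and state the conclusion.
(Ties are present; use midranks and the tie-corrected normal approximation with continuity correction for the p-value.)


Step 1: Combine and sort all 13 observations; assign midranks.
sorted (value, group): (6,X), (9,Y), (11,Y), (12,X), (13,Y), (15,Y), (17,X), (20,X), (21,Y), (23,X), (23,Y), (26,Y), (28,Y)
ranks: 6->1, 9->2, 11->3, 12->4, 13->5, 15->6, 17->7, 20->8, 21->9, 23->10.5, 23->10.5, 26->12, 28->13
Step 2: Rank sum for X: R1 = 1 + 4 + 7 + 8 + 10.5 = 30.5.
Step 3: U_X = R1 - n1(n1+1)/2 = 30.5 - 5*6/2 = 30.5 - 15 = 15.5.
       U_Y = n1*n2 - U_X = 40 - 15.5 = 24.5.
Step 4: Ties are present, so use the tie-corrected normal approximation (with continuity correction) for the p-value.
Step 5: p-value = 0.557643; compare to alpha = 0.05. fail to reject H0.

U_X = 15.5, p = 0.557643, fail to reject H0 at alpha = 0.05.


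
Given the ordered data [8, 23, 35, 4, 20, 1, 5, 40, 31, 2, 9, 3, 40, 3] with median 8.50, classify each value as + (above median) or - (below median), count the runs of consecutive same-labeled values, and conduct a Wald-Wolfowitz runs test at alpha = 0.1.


Step 1: Compute median = 8.50; label A = above, B = below.
Labels in order: BAABABBAABABAB  (n_A = 7, n_B = 7)
Step 2: Count runs R = 11.
Step 3: Under H0 (random ordering), E[R] = 2*n_A*n_B/(n_A+n_B) + 1 = 2*7*7/14 + 1 = 8.0000.
        Var[R] = 2*n_A*n_B*(2*n_A*n_B - n_A - n_B) / ((n_A+n_B)^2 * (n_A+n_B-1)) = 8232/2548 = 3.2308.
        SD[R] = 1.7974.
Step 4: Continuity-corrected z = (R - 0.5 - E[R]) / SD[R] = (11 - 0.5 - 8.0000) / 1.7974 = 1.3909.
Step 5: Two-sided p-value via normal approximation = 2*(1 - Phi(|z|)) = 0.164264.
Step 6: alpha = 0.1. fail to reject H0.

R = 11, z = 1.3909, p = 0.164264, fail to reject H0.


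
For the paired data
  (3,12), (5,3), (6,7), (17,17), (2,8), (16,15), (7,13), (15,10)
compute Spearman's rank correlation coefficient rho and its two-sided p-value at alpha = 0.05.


Step 1: Rank x and y separately (midranks; no ties here).
rank(x): 3->2, 5->3, 6->4, 17->8, 2->1, 16->7, 7->5, 15->6
rank(y): 12->5, 3->1, 7->2, 17->8, 8->3, 15->7, 13->6, 10->4
Step 2: d_i = R_x(i) - R_y(i); compute d_i^2.
  (2-5)^2=9, (3-1)^2=4, (4-2)^2=4, (8-8)^2=0, (1-3)^2=4, (7-7)^2=0, (5-6)^2=1, (6-4)^2=4
sum(d^2) = 26.
Step 3: rho = 1 - 6*26 / (8*(8^2 - 1)) = 1 - 156/504 = 0.690476.
Step 4: Under H0, t = rho * sqrt((n-2)/(1-rho^2)) = 2.3382 ~ t(6).
Step 5: Two-sided p-value from the t-distribution with 6 df = 0.057990.
Step 6: alpha = 0.05. fail to reject H0.

rho = 0.6905, p = 0.057990, fail to reject H0 at alpha = 0.05.


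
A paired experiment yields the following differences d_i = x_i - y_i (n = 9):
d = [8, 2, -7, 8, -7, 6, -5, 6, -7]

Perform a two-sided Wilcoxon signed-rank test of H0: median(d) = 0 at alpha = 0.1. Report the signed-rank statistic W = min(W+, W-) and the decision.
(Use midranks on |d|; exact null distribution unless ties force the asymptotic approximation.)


Step 1: Drop any zero differences (none here) and take |d_i|.
|d| = [8, 2, 7, 8, 7, 6, 5, 6, 7]
Step 2: Midrank |d_i| (ties get averaged ranks).
ranks: |8|->8.5, |2|->1, |7|->6, |8|->8.5, |7|->6, |6|->3.5, |5|->2, |6|->3.5, |7|->6
Step 3: Attach original signs; sum ranks with positive sign and with negative sign.
W+ = 8.5 + 1 + 8.5 + 3.5 + 3.5 = 25
W- = 6 + 6 + 2 + 6 = 20
(Check: W+ + W- = 45 should equal n(n+1)/2 = 45.)
Step 4: Test statistic W = min(W+, W-) = 20.
Step 5: Ties in |d|, so use the tie-corrected normal approximation.
        E[W] = n(n+1)/4 = 9*10/4 = 22.5.
        Tie groups: |d|=6 (t=2), |d|=7 (t=3), |d|=8 (t=2); sum(t^3 - t) = 36.
        Var[W] = n(n+1)(2n+1)/24 - sum(t^3-t)/48 = 1710/24 - 36/48 = 70.5.
        z = (W - E[W]) / sqrt(Var[W]) = (20 - 22.5) / 8.3964 = -0.2977.
        Two-sided p = 2*Phi(z) = 0.765897.
Step 6: alpha = 0.1. fail to reject H0.

W+ = 25, W- = 20, W = min = 20, p = 0.765897, fail to reject H0.


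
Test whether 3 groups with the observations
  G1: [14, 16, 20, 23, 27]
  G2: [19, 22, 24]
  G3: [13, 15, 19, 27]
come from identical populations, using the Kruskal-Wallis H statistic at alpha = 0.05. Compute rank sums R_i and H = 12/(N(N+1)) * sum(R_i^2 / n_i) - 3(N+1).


Step 1: Combine all N = 12 observations and assign midranks.
sorted (value, group, rank): (13,G3,1), (14,G1,2), (15,G3,3), (16,G1,4), (19,G2,5.5), (19,G3,5.5), (20,G1,7), (22,G2,8), (23,G1,9), (24,G2,10), (27,G1,11.5), (27,G3,11.5)
Step 2: Sum ranks within each group.
R_1 = 33.5 (n_1 = 5)
R_2 = 23.5 (n_2 = 3)
R_3 = 21 (n_3 = 4)
Step 3: H = 12/(N(N+1)) * sum(R_i^2/n_i) - 3(N+1)
     = 12/(12*13) * (33.5^2/5 + 23.5^2/3 + 21^2/4) - 3*13
     = 0.076923 * 518.783 - 39
     = 0.906410.
Step 4: Ties present; correction factor C = 1 - 12/(12^3 - 12) = 0.993007. Corrected H = 0.906410 / 0.993007 = 0.912793.
Step 5: Under H0, H ~ chi^2(2); p-value = 0.633562.
Step 6: alpha = 0.05. fail to reject H0.

H = 0.9128, df = 2, p = 0.633562, fail to reject H0.


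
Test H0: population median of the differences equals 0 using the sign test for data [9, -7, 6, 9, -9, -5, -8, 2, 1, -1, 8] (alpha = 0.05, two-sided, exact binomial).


Step 1: Discard zero differences. Original n = 11; n_eff = number of nonzero differences = 11.
Nonzero differences (with sign): +9, -7, +6, +9, -9, -5, -8, +2, +1, -1, +8
Step 2: Count signs: positive = 6, negative = 5.
Step 3: Under H0: P(positive) = 0.5, so the number of positives S ~ Bin(11, 0.5).
Step 4: Two-sided exact p-value = sum of Bin(11,0.5) probabilities at or below the observed probability = 1.000000.
Step 5: alpha = 0.05. fail to reject H0.

n_eff = 11, pos = 6, neg = 5, p = 1.000000, fail to reject H0.


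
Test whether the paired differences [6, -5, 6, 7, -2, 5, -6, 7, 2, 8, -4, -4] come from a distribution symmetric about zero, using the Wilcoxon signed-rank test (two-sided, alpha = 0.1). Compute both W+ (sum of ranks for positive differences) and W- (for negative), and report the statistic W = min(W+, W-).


Step 1: Drop any zero differences (none here) and take |d_i|.
|d| = [6, 5, 6, 7, 2, 5, 6, 7, 2, 8, 4, 4]
Step 2: Midrank |d_i| (ties get averaged ranks).
ranks: |6|->8, |5|->5.5, |6|->8, |7|->10.5, |2|->1.5, |5|->5.5, |6|->8, |7|->10.5, |2|->1.5, |8|->12, |4|->3.5, |4|->3.5
Step 3: Attach original signs; sum ranks with positive sign and with negative sign.
W+ = 8 + 8 + 10.5 + 5.5 + 10.5 + 1.5 + 12 = 56
W- = 5.5 + 1.5 + 8 + 3.5 + 3.5 = 22
(Check: W+ + W- = 78 should equal n(n+1)/2 = 78.)
Step 4: Test statistic W = min(W+, W-) = 22.
Step 5: Ties in |d|, so use the tie-corrected normal approximation.
        E[W] = n(n+1)/4 = 12*13/4 = 39.
        Tie groups: |d|=2 (t=2), |d|=4 (t=2), |d|=5 (t=2), |d|=6 (t=3), |d|=7 (t=2); sum(t^3 - t) = 48.
        Var[W] = n(n+1)(2n+1)/24 - sum(t^3-t)/48 = 3900/24 - 48/48 = 161.5.
        z = (W - E[W]) / sqrt(Var[W]) = (22 - 39) / 12.7083 = -1.3377.
        Two-sided p = 2*Phi(z) = 0.180990.
Step 6: alpha = 0.1. fail to reject H0.

W+ = 56, W- = 22, W = min = 22, p = 0.180990, fail to reject H0.


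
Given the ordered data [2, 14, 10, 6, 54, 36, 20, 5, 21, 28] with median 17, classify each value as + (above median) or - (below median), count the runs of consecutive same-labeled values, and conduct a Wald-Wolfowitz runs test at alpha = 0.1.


Step 1: Compute median = 17; label A = above, B = below.
Labels in order: BBBBAAABAA  (n_A = 5, n_B = 5)
Step 2: Count runs R = 4.
Step 3: Under H0 (random ordering), E[R] = 2*n_A*n_B/(n_A+n_B) + 1 = 2*5*5/10 + 1 = 6.0000.
        Var[R] = 2*n_A*n_B*(2*n_A*n_B - n_A - n_B) / ((n_A+n_B)^2 * (n_A+n_B-1)) = 2000/900 = 2.2222.
        SD[R] = 1.4907.
Step 4: Continuity-corrected z = (R + 0.5 - E[R]) / SD[R] = (4 + 0.5 - 6.0000) / 1.4907 = -1.0062.
Step 5: Two-sided p-value via normal approximation = 2*(1 - Phi(|z|)) = 0.314305.
Step 6: alpha = 0.1. fail to reject H0.

R = 4, z = -1.0062, p = 0.314305, fail to reject H0.


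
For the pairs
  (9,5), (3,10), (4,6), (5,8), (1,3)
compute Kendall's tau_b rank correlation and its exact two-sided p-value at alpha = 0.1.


Step 1: Enumerate the 10 unordered pairs (i,j) with i<j and classify each by sign(x_j-x_i) * sign(y_j-y_i).
  (1,2):dx=-6,dy=+5->D; (1,3):dx=-5,dy=+1->D; (1,4):dx=-4,dy=+3->D; (1,5):dx=-8,dy=-2->C
  (2,3):dx=+1,dy=-4->D; (2,4):dx=+2,dy=-2->D; (2,5):dx=-2,dy=-7->C; (3,4):dx=+1,dy=+2->C
  (3,5):dx=-3,dy=-3->C; (4,5):dx=-4,dy=-5->C
Step 2: C = 5, D = 5, total pairs = 10.
Step 3: tau = (C - D)/(n(n-1)/2) = (5 - 5)/10 = 0.000000.
Step 4: Exact two-sided p-value (enumerate n! = 120 permutations of y under H0): p = 1.000000.
Step 5: alpha = 0.1. fail to reject H0.

tau_b = 0.0000 (C=5, D=5), p = 1.000000, fail to reject H0.


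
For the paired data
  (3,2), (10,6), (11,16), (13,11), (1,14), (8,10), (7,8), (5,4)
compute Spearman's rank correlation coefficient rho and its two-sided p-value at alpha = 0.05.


Step 1: Rank x and y separately (midranks; no ties here).
rank(x): 3->2, 10->6, 11->7, 13->8, 1->1, 8->5, 7->4, 5->3
rank(y): 2->1, 6->3, 16->8, 11->6, 14->7, 10->5, 8->4, 4->2
Step 2: d_i = R_x(i) - R_y(i); compute d_i^2.
  (2-1)^2=1, (6-3)^2=9, (7-8)^2=1, (8-6)^2=4, (1-7)^2=36, (5-5)^2=0, (4-4)^2=0, (3-2)^2=1
sum(d^2) = 52.
Step 3: rho = 1 - 6*52 / (8*(8^2 - 1)) = 1 - 312/504 = 0.380952.
Step 4: Under H0, t = rho * sqrt((n-2)/(1-rho^2)) = 1.0092 ~ t(6).
Step 5: Two-sided p-value from the t-distribution with 6 df = 0.351813.
Step 6: alpha = 0.05. fail to reject H0.

rho = 0.3810, p = 0.351813, fail to reject H0 at alpha = 0.05.


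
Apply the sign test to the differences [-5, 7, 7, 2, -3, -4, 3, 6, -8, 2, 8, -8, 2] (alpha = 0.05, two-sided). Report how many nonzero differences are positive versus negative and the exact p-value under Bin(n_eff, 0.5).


Step 1: Discard zero differences. Original n = 13; n_eff = number of nonzero differences = 13.
Nonzero differences (with sign): -5, +7, +7, +2, -3, -4, +3, +6, -8, +2, +8, -8, +2
Step 2: Count signs: positive = 8, negative = 5.
Step 3: Under H0: P(positive) = 0.5, so the number of positives S ~ Bin(13, 0.5).
Step 4: Two-sided exact p-value = sum of Bin(13,0.5) probabilities at or below the observed probability = 0.581055.
Step 5: alpha = 0.05. fail to reject H0.

n_eff = 13, pos = 8, neg = 5, p = 0.581055, fail to reject H0.


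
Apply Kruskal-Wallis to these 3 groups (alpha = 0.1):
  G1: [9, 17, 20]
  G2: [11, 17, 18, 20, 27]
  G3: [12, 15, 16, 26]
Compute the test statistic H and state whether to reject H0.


Step 1: Combine all N = 12 observations and assign midranks.
sorted (value, group, rank): (9,G1,1), (11,G2,2), (12,G3,3), (15,G3,4), (16,G3,5), (17,G1,6.5), (17,G2,6.5), (18,G2,8), (20,G1,9.5), (20,G2,9.5), (26,G3,11), (27,G2,12)
Step 2: Sum ranks within each group.
R_1 = 17 (n_1 = 3)
R_2 = 38 (n_2 = 5)
R_3 = 23 (n_3 = 4)
Step 3: H = 12/(N(N+1)) * sum(R_i^2/n_i) - 3(N+1)
     = 12/(12*13) * (17^2/3 + 38^2/5 + 23^2/4) - 3*13
     = 0.076923 * 517.383 - 39
     = 0.798718.
Step 4: Ties present; correction factor C = 1 - 12/(12^3 - 12) = 0.993007. Corrected H = 0.798718 / 0.993007 = 0.804343.
Step 5: Under H0, H ~ chi^2(2); p-value = 0.668866.
Step 6: alpha = 0.1. fail to reject H0.

H = 0.8043, df = 2, p = 0.668866, fail to reject H0.


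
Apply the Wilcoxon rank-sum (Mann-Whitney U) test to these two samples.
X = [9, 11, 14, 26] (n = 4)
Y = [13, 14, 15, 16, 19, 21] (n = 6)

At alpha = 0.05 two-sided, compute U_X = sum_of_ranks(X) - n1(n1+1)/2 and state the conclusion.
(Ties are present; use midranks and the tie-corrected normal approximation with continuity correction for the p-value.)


Step 1: Combine and sort all 10 observations; assign midranks.
sorted (value, group): (9,X), (11,X), (13,Y), (14,X), (14,Y), (15,Y), (16,Y), (19,Y), (21,Y), (26,X)
ranks: 9->1, 11->2, 13->3, 14->4.5, 14->4.5, 15->6, 16->7, 19->8, 21->9, 26->10
Step 2: Rank sum for X: R1 = 1 + 2 + 4.5 + 10 = 17.5.
Step 3: U_X = R1 - n1(n1+1)/2 = 17.5 - 4*5/2 = 17.5 - 10 = 7.5.
       U_Y = n1*n2 - U_X = 24 - 7.5 = 16.5.
Step 4: Ties are present, so use the tie-corrected normal approximation (with continuity correction) for the p-value.
Step 5: p-value = 0.392330; compare to alpha = 0.05. fail to reject H0.

U_X = 7.5, p = 0.392330, fail to reject H0 at alpha = 0.05.


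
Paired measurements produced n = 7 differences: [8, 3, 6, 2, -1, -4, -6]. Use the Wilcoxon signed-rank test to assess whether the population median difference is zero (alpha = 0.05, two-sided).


Step 1: Drop any zero differences (none here) and take |d_i|.
|d| = [8, 3, 6, 2, 1, 4, 6]
Step 2: Midrank |d_i| (ties get averaged ranks).
ranks: |8|->7, |3|->3, |6|->5.5, |2|->2, |1|->1, |4|->4, |6|->5.5
Step 3: Attach original signs; sum ranks with positive sign and with negative sign.
W+ = 7 + 3 + 5.5 + 2 = 17.5
W- = 1 + 4 + 5.5 = 10.5
(Check: W+ + W- = 28 should equal n(n+1)/2 = 28.)
Step 4: Test statistic W = min(W+, W-) = 10.5.
Step 5: Ties in |d|, so use the tie-corrected normal approximation.
        E[W] = n(n+1)/4 = 7*8/4 = 14.
        Tie groups: |d|=6 (t=2); sum(t^3 - t) = 6.
        Var[W] = n(n+1)(2n+1)/24 - sum(t^3-t)/48 = 840/24 - 6/48 = 34.875.
        z = (W - E[W]) / sqrt(Var[W]) = (10.5 - 14) / 5.9055 = -0.5927.
        Two-sided p = 2*Phi(z) = 0.553404.
Step 6: alpha = 0.05. fail to reject H0.

W+ = 17.5, W- = 10.5, W = min = 10.5, p = 0.553404, fail to reject H0.


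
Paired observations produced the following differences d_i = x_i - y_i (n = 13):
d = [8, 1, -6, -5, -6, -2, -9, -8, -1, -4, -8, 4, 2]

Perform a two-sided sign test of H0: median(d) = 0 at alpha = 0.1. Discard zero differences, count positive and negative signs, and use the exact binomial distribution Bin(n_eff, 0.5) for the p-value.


Step 1: Discard zero differences. Original n = 13; n_eff = number of nonzero differences = 13.
Nonzero differences (with sign): +8, +1, -6, -5, -6, -2, -9, -8, -1, -4, -8, +4, +2
Step 2: Count signs: positive = 4, negative = 9.
Step 3: Under H0: P(positive) = 0.5, so the number of positives S ~ Bin(13, 0.5).
Step 4: Two-sided exact p-value = sum of Bin(13,0.5) probabilities at or below the observed probability = 0.266846.
Step 5: alpha = 0.1. fail to reject H0.

n_eff = 13, pos = 4, neg = 9, p = 0.266846, fail to reject H0.


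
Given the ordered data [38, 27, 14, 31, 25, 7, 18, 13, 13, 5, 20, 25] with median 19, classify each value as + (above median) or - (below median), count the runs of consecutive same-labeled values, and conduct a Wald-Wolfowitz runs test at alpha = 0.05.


Step 1: Compute median = 19; label A = above, B = below.
Labels in order: AABAABBBBBAA  (n_A = 6, n_B = 6)
Step 2: Count runs R = 5.
Step 3: Under H0 (random ordering), E[R] = 2*n_A*n_B/(n_A+n_B) + 1 = 2*6*6/12 + 1 = 7.0000.
        Var[R] = 2*n_A*n_B*(2*n_A*n_B - n_A - n_B) / ((n_A+n_B)^2 * (n_A+n_B-1)) = 4320/1584 = 2.7273.
        SD[R] = 1.6514.
Step 4: Continuity-corrected z = (R + 0.5 - E[R]) / SD[R] = (5 + 0.5 - 7.0000) / 1.6514 = -0.9083.
Step 5: Two-sided p-value via normal approximation = 2*(1 - Phi(|z|)) = 0.363722.
Step 6: alpha = 0.05. fail to reject H0.

R = 5, z = -0.9083, p = 0.363722, fail to reject H0.


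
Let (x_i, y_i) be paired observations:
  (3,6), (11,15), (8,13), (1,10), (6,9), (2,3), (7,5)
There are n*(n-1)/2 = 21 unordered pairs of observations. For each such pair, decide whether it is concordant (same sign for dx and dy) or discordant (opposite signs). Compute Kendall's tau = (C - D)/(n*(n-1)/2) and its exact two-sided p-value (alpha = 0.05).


Step 1: Enumerate the 21 unordered pairs (i,j) with i<j and classify each by sign(x_j-x_i) * sign(y_j-y_i).
  (1,2):dx=+8,dy=+9->C; (1,3):dx=+5,dy=+7->C; (1,4):dx=-2,dy=+4->D; (1,5):dx=+3,dy=+3->C
  (1,6):dx=-1,dy=-3->C; (1,7):dx=+4,dy=-1->D; (2,3):dx=-3,dy=-2->C; (2,4):dx=-10,dy=-5->C
  (2,5):dx=-5,dy=-6->C; (2,6):dx=-9,dy=-12->C; (2,7):dx=-4,dy=-10->C; (3,4):dx=-7,dy=-3->C
  (3,5):dx=-2,dy=-4->C; (3,6):dx=-6,dy=-10->C; (3,7):dx=-1,dy=-8->C; (4,5):dx=+5,dy=-1->D
  (4,6):dx=+1,dy=-7->D; (4,7):dx=+6,dy=-5->D; (5,6):dx=-4,dy=-6->C; (5,7):dx=+1,dy=-4->D
  (6,7):dx=+5,dy=+2->C
Step 2: C = 15, D = 6, total pairs = 21.
Step 3: tau = (C - D)/(n(n-1)/2) = (15 - 6)/21 = 0.428571.
Step 4: Exact two-sided p-value (enumerate n! = 5040 permutations of y under H0): p = 0.238889.
Step 5: alpha = 0.05. fail to reject H0.

tau_b = 0.4286 (C=15, D=6), p = 0.238889, fail to reject H0.


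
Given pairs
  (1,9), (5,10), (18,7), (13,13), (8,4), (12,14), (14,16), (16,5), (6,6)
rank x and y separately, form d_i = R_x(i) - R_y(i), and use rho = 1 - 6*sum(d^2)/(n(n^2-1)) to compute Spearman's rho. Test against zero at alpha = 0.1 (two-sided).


Step 1: Rank x and y separately (midranks; no ties here).
rank(x): 1->1, 5->2, 18->9, 13->6, 8->4, 12->5, 14->7, 16->8, 6->3
rank(y): 9->5, 10->6, 7->4, 13->7, 4->1, 14->8, 16->9, 5->2, 6->3
Step 2: d_i = R_x(i) - R_y(i); compute d_i^2.
  (1-5)^2=16, (2-6)^2=16, (9-4)^2=25, (6-7)^2=1, (4-1)^2=9, (5-8)^2=9, (7-9)^2=4, (8-2)^2=36, (3-3)^2=0
sum(d^2) = 116.
Step 3: rho = 1 - 6*116 / (9*(9^2 - 1)) = 1 - 696/720 = 0.033333.
Step 4: Under H0, t = rho * sqrt((n-2)/(1-rho^2)) = 0.0882 ~ t(7).
Step 5: Two-sided p-value from the t-distribution with 7 df = 0.932157.
Step 6: alpha = 0.1. fail to reject H0.

rho = 0.0333, p = 0.932157, fail to reject H0 at alpha = 0.1.


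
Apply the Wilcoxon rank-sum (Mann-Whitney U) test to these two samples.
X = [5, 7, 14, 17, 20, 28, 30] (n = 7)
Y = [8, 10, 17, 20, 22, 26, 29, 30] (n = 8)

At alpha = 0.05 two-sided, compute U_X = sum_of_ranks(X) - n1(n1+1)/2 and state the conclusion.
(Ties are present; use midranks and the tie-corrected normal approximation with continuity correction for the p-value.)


Step 1: Combine and sort all 15 observations; assign midranks.
sorted (value, group): (5,X), (7,X), (8,Y), (10,Y), (14,X), (17,X), (17,Y), (20,X), (20,Y), (22,Y), (26,Y), (28,X), (29,Y), (30,X), (30,Y)
ranks: 5->1, 7->2, 8->3, 10->4, 14->5, 17->6.5, 17->6.5, 20->8.5, 20->8.5, 22->10, 26->11, 28->12, 29->13, 30->14.5, 30->14.5
Step 2: Rank sum for X: R1 = 1 + 2 + 5 + 6.5 + 8.5 + 12 + 14.5 = 49.5.
Step 3: U_X = R1 - n1(n1+1)/2 = 49.5 - 7*8/2 = 49.5 - 28 = 21.5.
       U_Y = n1*n2 - U_X = 56 - 21.5 = 34.5.
Step 4: Ties are present, so use the tie-corrected normal approximation (with continuity correction) for the p-value.
Step 5: p-value = 0.486283; compare to alpha = 0.05. fail to reject H0.

U_X = 21.5, p = 0.486283, fail to reject H0 at alpha = 0.05.


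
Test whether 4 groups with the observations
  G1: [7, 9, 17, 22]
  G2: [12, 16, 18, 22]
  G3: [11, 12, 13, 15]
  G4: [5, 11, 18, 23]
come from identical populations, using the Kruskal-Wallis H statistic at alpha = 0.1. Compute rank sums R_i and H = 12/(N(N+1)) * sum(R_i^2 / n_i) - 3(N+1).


Step 1: Combine all N = 16 observations and assign midranks.
sorted (value, group, rank): (5,G4,1), (7,G1,2), (9,G1,3), (11,G3,4.5), (11,G4,4.5), (12,G2,6.5), (12,G3,6.5), (13,G3,8), (15,G3,9), (16,G2,10), (17,G1,11), (18,G2,12.5), (18,G4,12.5), (22,G1,14.5), (22,G2,14.5), (23,G4,16)
Step 2: Sum ranks within each group.
R_1 = 30.5 (n_1 = 4)
R_2 = 43.5 (n_2 = 4)
R_3 = 28 (n_3 = 4)
R_4 = 34 (n_4 = 4)
Step 3: H = 12/(N(N+1)) * sum(R_i^2/n_i) - 3(N+1)
     = 12/(16*17) * (30.5^2/4 + 43.5^2/4 + 28^2/4 + 34^2/4) - 3*17
     = 0.044118 * 1190.62 - 51
     = 1.527574.
Step 4: Ties present; correction factor C = 1 - 24/(16^3 - 16) = 0.994118. Corrected H = 1.527574 / 0.994118 = 1.536612.
Step 5: Under H0, H ~ chi^2(3); p-value = 0.673846.
Step 6: alpha = 0.1. fail to reject H0.

H = 1.5366, df = 3, p = 0.673846, fail to reject H0.


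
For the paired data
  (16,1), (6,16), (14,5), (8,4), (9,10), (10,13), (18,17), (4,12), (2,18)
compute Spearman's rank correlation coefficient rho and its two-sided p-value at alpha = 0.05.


Step 1: Rank x and y separately (midranks; no ties here).
rank(x): 16->8, 6->3, 14->7, 8->4, 9->5, 10->6, 18->9, 4->2, 2->1
rank(y): 1->1, 16->7, 5->3, 4->2, 10->4, 13->6, 17->8, 12->5, 18->9
Step 2: d_i = R_x(i) - R_y(i); compute d_i^2.
  (8-1)^2=49, (3-7)^2=16, (7-3)^2=16, (4-2)^2=4, (5-4)^2=1, (6-6)^2=0, (9-8)^2=1, (2-5)^2=9, (1-9)^2=64
sum(d^2) = 160.
Step 3: rho = 1 - 6*160 / (9*(9^2 - 1)) = 1 - 960/720 = -0.333333.
Step 4: Under H0, t = rho * sqrt((n-2)/(1-rho^2)) = -0.9354 ~ t(7).
Step 5: Two-sided p-value from the t-distribution with 7 df = 0.380713.
Step 6: alpha = 0.05. fail to reject H0.

rho = -0.3333, p = 0.380713, fail to reject H0 at alpha = 0.05.


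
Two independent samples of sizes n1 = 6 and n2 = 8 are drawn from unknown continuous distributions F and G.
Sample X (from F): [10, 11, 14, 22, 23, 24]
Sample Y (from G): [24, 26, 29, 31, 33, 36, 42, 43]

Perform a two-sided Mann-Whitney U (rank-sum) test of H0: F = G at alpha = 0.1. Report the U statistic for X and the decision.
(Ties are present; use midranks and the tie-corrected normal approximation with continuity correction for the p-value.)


Step 1: Combine and sort all 14 observations; assign midranks.
sorted (value, group): (10,X), (11,X), (14,X), (22,X), (23,X), (24,X), (24,Y), (26,Y), (29,Y), (31,Y), (33,Y), (36,Y), (42,Y), (43,Y)
ranks: 10->1, 11->2, 14->3, 22->4, 23->5, 24->6.5, 24->6.5, 26->8, 29->9, 31->10, 33->11, 36->12, 42->13, 43->14
Step 2: Rank sum for X: R1 = 1 + 2 + 3 + 4 + 5 + 6.5 = 21.5.
Step 3: U_X = R1 - n1(n1+1)/2 = 21.5 - 6*7/2 = 21.5 - 21 = 0.5.
       U_Y = n1*n2 - U_X = 48 - 0.5 = 47.5.
Step 4: Ties are present, so use the tie-corrected normal approximation (with continuity correction) for the p-value.
Step 5: p-value = 0.002953; compare to alpha = 0.1. reject H0.

U_X = 0.5, p = 0.002953, reject H0 at alpha = 0.1.


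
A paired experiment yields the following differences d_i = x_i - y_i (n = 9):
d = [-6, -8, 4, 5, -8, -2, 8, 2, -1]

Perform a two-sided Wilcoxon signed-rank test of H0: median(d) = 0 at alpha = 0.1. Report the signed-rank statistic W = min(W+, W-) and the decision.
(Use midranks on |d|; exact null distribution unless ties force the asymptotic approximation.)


Step 1: Drop any zero differences (none here) and take |d_i|.
|d| = [6, 8, 4, 5, 8, 2, 8, 2, 1]
Step 2: Midrank |d_i| (ties get averaged ranks).
ranks: |6|->6, |8|->8, |4|->4, |5|->5, |8|->8, |2|->2.5, |8|->8, |2|->2.5, |1|->1
Step 3: Attach original signs; sum ranks with positive sign and with negative sign.
W+ = 4 + 5 + 8 + 2.5 = 19.5
W- = 6 + 8 + 8 + 2.5 + 1 = 25.5
(Check: W+ + W- = 45 should equal n(n+1)/2 = 45.)
Step 4: Test statistic W = min(W+, W-) = 19.5.
Step 5: Ties in |d|, so use the tie-corrected normal approximation.
        E[W] = n(n+1)/4 = 9*10/4 = 22.5.
        Tie groups: |d|=2 (t=2), |d|=8 (t=3); sum(t^3 - t) = 30.
        Var[W] = n(n+1)(2n+1)/24 - sum(t^3-t)/48 = 1710/24 - 30/48 = 70.625.
        z = (W - E[W]) / sqrt(Var[W]) = (19.5 - 22.5) / 8.4039 = -0.3570.
        Two-sided p = 2*Phi(z) = 0.721108.
Step 6: alpha = 0.1. fail to reject H0.

W+ = 19.5, W- = 25.5, W = min = 19.5, p = 0.721108, fail to reject H0.


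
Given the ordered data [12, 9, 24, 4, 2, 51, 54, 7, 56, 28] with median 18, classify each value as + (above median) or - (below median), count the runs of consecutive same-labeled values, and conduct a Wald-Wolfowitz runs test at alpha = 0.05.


Step 1: Compute median = 18; label A = above, B = below.
Labels in order: BBABBAABAA  (n_A = 5, n_B = 5)
Step 2: Count runs R = 6.
Step 3: Under H0 (random ordering), E[R] = 2*n_A*n_B/(n_A+n_B) + 1 = 2*5*5/10 + 1 = 6.0000.
        Var[R] = 2*n_A*n_B*(2*n_A*n_B - n_A - n_B) / ((n_A+n_B)^2 * (n_A+n_B-1)) = 2000/900 = 2.2222.
        SD[R] = 1.4907.
Step 4: R = E[R], so z = 0 with no continuity correction.
Step 5: Two-sided p-value via normal approximation = 2*(1 - Phi(|z|)) = 1.000000.
Step 6: alpha = 0.05. fail to reject H0.

R = 6, z = 0.0000, p = 1.000000, fail to reject H0.


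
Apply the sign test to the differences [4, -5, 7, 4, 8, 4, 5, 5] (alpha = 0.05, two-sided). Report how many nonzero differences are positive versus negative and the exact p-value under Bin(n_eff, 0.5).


Step 1: Discard zero differences. Original n = 8; n_eff = number of nonzero differences = 8.
Nonzero differences (with sign): +4, -5, +7, +4, +8, +4, +5, +5
Step 2: Count signs: positive = 7, negative = 1.
Step 3: Under H0: P(positive) = 0.5, so the number of positives S ~ Bin(8, 0.5).
Step 4: Two-sided exact p-value = sum of Bin(8,0.5) probabilities at or below the observed probability = 0.070312.
Step 5: alpha = 0.05. fail to reject H0.

n_eff = 8, pos = 7, neg = 1, p = 0.070312, fail to reject H0.


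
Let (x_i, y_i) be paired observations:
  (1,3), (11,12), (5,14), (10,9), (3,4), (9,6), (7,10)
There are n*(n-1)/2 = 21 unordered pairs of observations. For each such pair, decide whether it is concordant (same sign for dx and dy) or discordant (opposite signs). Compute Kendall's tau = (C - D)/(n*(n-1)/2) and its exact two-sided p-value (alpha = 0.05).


Step 1: Enumerate the 21 unordered pairs (i,j) with i<j and classify each by sign(x_j-x_i) * sign(y_j-y_i).
  (1,2):dx=+10,dy=+9->C; (1,3):dx=+4,dy=+11->C; (1,4):dx=+9,dy=+6->C; (1,5):dx=+2,dy=+1->C
  (1,6):dx=+8,dy=+3->C; (1,7):dx=+6,dy=+7->C; (2,3):dx=-6,dy=+2->D; (2,4):dx=-1,dy=-3->C
  (2,5):dx=-8,dy=-8->C; (2,6):dx=-2,dy=-6->C; (2,7):dx=-4,dy=-2->C; (3,4):dx=+5,dy=-5->D
  (3,5):dx=-2,dy=-10->C; (3,6):dx=+4,dy=-8->D; (3,7):dx=+2,dy=-4->D; (4,5):dx=-7,dy=-5->C
  (4,6):dx=-1,dy=-3->C; (4,7):dx=-3,dy=+1->D; (5,6):dx=+6,dy=+2->C; (5,7):dx=+4,dy=+6->C
  (6,7):dx=-2,dy=+4->D
Step 2: C = 15, D = 6, total pairs = 21.
Step 3: tau = (C - D)/(n(n-1)/2) = (15 - 6)/21 = 0.428571.
Step 4: Exact two-sided p-value (enumerate n! = 5040 permutations of y under H0): p = 0.238889.
Step 5: alpha = 0.05. fail to reject H0.

tau_b = 0.4286 (C=15, D=6), p = 0.238889, fail to reject H0.


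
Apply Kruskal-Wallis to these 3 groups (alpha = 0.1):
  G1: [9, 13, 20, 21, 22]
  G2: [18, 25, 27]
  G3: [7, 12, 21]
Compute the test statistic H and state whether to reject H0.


Step 1: Combine all N = 11 observations and assign midranks.
sorted (value, group, rank): (7,G3,1), (9,G1,2), (12,G3,3), (13,G1,4), (18,G2,5), (20,G1,6), (21,G1,7.5), (21,G3,7.5), (22,G1,9), (25,G2,10), (27,G2,11)
Step 2: Sum ranks within each group.
R_1 = 28.5 (n_1 = 5)
R_2 = 26 (n_2 = 3)
R_3 = 11.5 (n_3 = 3)
Step 3: H = 12/(N(N+1)) * sum(R_i^2/n_i) - 3(N+1)
     = 12/(11*12) * (28.5^2/5 + 26^2/3 + 11.5^2/3) - 3*12
     = 0.090909 * 431.867 - 36
     = 3.260606.
Step 4: Ties present; correction factor C = 1 - 6/(11^3 - 11) = 0.995455. Corrected H = 3.260606 / 0.995455 = 3.275495.
Step 5: Under H0, H ~ chi^2(2); p-value = 0.194418.
Step 6: alpha = 0.1. fail to reject H0.

H = 3.2755, df = 2, p = 0.194418, fail to reject H0.


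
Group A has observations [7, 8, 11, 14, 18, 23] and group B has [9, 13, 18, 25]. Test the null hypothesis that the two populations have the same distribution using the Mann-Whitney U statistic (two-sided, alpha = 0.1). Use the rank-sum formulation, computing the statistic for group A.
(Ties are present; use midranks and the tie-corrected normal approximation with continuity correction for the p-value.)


Step 1: Combine and sort all 10 observations; assign midranks.
sorted (value, group): (7,X), (8,X), (9,Y), (11,X), (13,Y), (14,X), (18,X), (18,Y), (23,X), (25,Y)
ranks: 7->1, 8->2, 9->3, 11->4, 13->5, 14->6, 18->7.5, 18->7.5, 23->9, 25->10
Step 2: Rank sum for X: R1 = 1 + 2 + 4 + 6 + 7.5 + 9 = 29.5.
Step 3: U_X = R1 - n1(n1+1)/2 = 29.5 - 6*7/2 = 29.5 - 21 = 8.5.
       U_Y = n1*n2 - U_X = 24 - 8.5 = 15.5.
Step 4: Ties are present, so use the tie-corrected normal approximation (with continuity correction) for the p-value.
Step 5: p-value = 0.521166; compare to alpha = 0.1. fail to reject H0.

U_X = 8.5, p = 0.521166, fail to reject H0 at alpha = 0.1.


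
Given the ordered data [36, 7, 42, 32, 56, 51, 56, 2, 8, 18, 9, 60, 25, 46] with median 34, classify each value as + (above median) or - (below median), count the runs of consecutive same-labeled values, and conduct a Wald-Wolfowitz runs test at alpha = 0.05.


Step 1: Compute median = 34; label A = above, B = below.
Labels in order: ABABAAABBBBABA  (n_A = 7, n_B = 7)
Step 2: Count runs R = 9.
Step 3: Under H0 (random ordering), E[R] = 2*n_A*n_B/(n_A+n_B) + 1 = 2*7*7/14 + 1 = 8.0000.
        Var[R] = 2*n_A*n_B*(2*n_A*n_B - n_A - n_B) / ((n_A+n_B)^2 * (n_A+n_B-1)) = 8232/2548 = 3.2308.
        SD[R] = 1.7974.
Step 4: Continuity-corrected z = (R - 0.5 - E[R]) / SD[R] = (9 - 0.5 - 8.0000) / 1.7974 = 0.2782.
Step 5: Two-sided p-value via normal approximation = 2*(1 - Phi(|z|)) = 0.780879.
Step 6: alpha = 0.05. fail to reject H0.

R = 9, z = 0.2782, p = 0.780879, fail to reject H0.


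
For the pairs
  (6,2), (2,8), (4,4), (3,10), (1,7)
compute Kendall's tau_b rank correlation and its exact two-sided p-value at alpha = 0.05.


Step 1: Enumerate the 10 unordered pairs (i,j) with i<j and classify each by sign(x_j-x_i) * sign(y_j-y_i).
  (1,2):dx=-4,dy=+6->D; (1,3):dx=-2,dy=+2->D; (1,4):dx=-3,dy=+8->D; (1,5):dx=-5,dy=+5->D
  (2,3):dx=+2,dy=-4->D; (2,4):dx=+1,dy=+2->C; (2,5):dx=-1,dy=-1->C; (3,4):dx=-1,dy=+6->D
  (3,5):dx=-3,dy=+3->D; (4,5):dx=-2,dy=-3->C
Step 2: C = 3, D = 7, total pairs = 10.
Step 3: tau = (C - D)/(n(n-1)/2) = (3 - 7)/10 = -0.400000.
Step 4: Exact two-sided p-value (enumerate n! = 120 permutations of y under H0): p = 0.483333.
Step 5: alpha = 0.05. fail to reject H0.

tau_b = -0.4000 (C=3, D=7), p = 0.483333, fail to reject H0.


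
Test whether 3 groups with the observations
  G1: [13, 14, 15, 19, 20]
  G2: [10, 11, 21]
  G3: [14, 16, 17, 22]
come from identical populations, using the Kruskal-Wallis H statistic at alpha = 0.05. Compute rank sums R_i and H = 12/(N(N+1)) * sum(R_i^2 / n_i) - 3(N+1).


Step 1: Combine all N = 12 observations and assign midranks.
sorted (value, group, rank): (10,G2,1), (11,G2,2), (13,G1,3), (14,G1,4.5), (14,G3,4.5), (15,G1,6), (16,G3,7), (17,G3,8), (19,G1,9), (20,G1,10), (21,G2,11), (22,G3,12)
Step 2: Sum ranks within each group.
R_1 = 32.5 (n_1 = 5)
R_2 = 14 (n_2 = 3)
R_3 = 31.5 (n_3 = 4)
Step 3: H = 12/(N(N+1)) * sum(R_i^2/n_i) - 3(N+1)
     = 12/(12*13) * (32.5^2/5 + 14^2/3 + 31.5^2/4) - 3*13
     = 0.076923 * 524.646 - 39
     = 1.357372.
Step 4: Ties present; correction factor C = 1 - 6/(12^3 - 12) = 0.996503. Corrected H = 1.357372 / 0.996503 = 1.362135.
Step 5: Under H0, H ~ chi^2(2); p-value = 0.506077.
Step 6: alpha = 0.05. fail to reject H0.

H = 1.3621, df = 2, p = 0.506077, fail to reject H0.


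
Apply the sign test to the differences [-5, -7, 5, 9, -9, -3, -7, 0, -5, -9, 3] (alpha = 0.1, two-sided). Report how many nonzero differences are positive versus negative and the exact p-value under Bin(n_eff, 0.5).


Step 1: Discard zero differences. Original n = 11; n_eff = number of nonzero differences = 10.
Nonzero differences (with sign): -5, -7, +5, +9, -9, -3, -7, -5, -9, +3
Step 2: Count signs: positive = 3, negative = 7.
Step 3: Under H0: P(positive) = 0.5, so the number of positives S ~ Bin(10, 0.5).
Step 4: Two-sided exact p-value = sum of Bin(10,0.5) probabilities at or below the observed probability = 0.343750.
Step 5: alpha = 0.1. fail to reject H0.

n_eff = 10, pos = 3, neg = 7, p = 0.343750, fail to reject H0.


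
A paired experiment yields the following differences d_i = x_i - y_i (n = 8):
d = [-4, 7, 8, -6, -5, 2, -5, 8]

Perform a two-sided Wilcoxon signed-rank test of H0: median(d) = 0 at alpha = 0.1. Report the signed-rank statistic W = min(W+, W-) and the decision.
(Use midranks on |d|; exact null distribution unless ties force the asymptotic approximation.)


Step 1: Drop any zero differences (none here) and take |d_i|.
|d| = [4, 7, 8, 6, 5, 2, 5, 8]
Step 2: Midrank |d_i| (ties get averaged ranks).
ranks: |4|->2, |7|->6, |8|->7.5, |6|->5, |5|->3.5, |2|->1, |5|->3.5, |8|->7.5
Step 3: Attach original signs; sum ranks with positive sign and with negative sign.
W+ = 6 + 7.5 + 1 + 7.5 = 22
W- = 2 + 5 + 3.5 + 3.5 = 14
(Check: W+ + W- = 36 should equal n(n+1)/2 = 36.)
Step 4: Test statistic W = min(W+, W-) = 14.
Step 5: Ties in |d|, so use the tie-corrected normal approximation.
        E[W] = n(n+1)/4 = 8*9/4 = 18.
        Tie groups: |d|=5 (t=2), |d|=8 (t=2); sum(t^3 - t) = 12.
        Var[W] = n(n+1)(2n+1)/24 - sum(t^3-t)/48 = 1224/24 - 12/48 = 50.75.
        z = (W - E[W]) / sqrt(Var[W]) = (14 - 18) / 7.1239 = -0.5615.
        Two-sided p = 2*Phi(z) = 0.574464.
Step 6: alpha = 0.1. fail to reject H0.

W+ = 22, W- = 14, W = min = 14, p = 0.574464, fail to reject H0.
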